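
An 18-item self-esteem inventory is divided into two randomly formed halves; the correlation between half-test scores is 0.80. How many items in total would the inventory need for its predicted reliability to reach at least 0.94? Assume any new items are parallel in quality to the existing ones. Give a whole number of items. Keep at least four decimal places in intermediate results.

r_full = 2(0.80)/(1 + 0.80) = 0.8889
n = r_tgt(1 − r_full) / [r_full(1 − r_tgt)] = 0.94 × 0.1111 / (0.8889 × 0.06) ≈ 1.9581
Required items = 1.9581 × 18 = 35.25, so 36 items.

36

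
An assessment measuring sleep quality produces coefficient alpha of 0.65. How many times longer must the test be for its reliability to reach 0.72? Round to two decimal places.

1.38

Spearman-Brown solved for the length factor n:
n = r_target (1 − r_old) / [ r_old (1 − r_target) ]
n = [0.72 × 0.35] / [0.65 × 0.28]
n = 0.2520 / 0.1820 ≈ 1.3846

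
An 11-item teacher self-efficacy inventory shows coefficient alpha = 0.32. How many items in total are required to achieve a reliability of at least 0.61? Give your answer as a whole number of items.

37

Spearman-Brown solved for the length factor n:
n = r*(1 − r) / [ r (1 − r*) ]
n = [0.61 × 0.68] / [0.32 × 0.39]
  = 0.4148 / 0.1248 = 3.3237
So the test needs 3.3237 × 11 ≈ 36.56 items; rounding up, 37.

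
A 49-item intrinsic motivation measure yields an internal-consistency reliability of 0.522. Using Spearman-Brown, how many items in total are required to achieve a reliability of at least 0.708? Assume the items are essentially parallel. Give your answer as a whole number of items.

Invert Spearman-Brown to solve for n:
n = r*(1 − r) / [ r (1 − r*) ]
n = [0.708 × 0.478] / [0.522 × 0.292]
n = 0.338424 / 0.152424 ≈ 2.2203
Items needed = n × 49 = 2.2203 × 49 ≈ 108.79 → round up to 109

109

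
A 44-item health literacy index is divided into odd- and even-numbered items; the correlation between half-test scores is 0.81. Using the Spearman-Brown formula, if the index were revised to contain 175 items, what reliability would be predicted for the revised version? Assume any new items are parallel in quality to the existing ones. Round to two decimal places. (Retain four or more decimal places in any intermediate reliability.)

Full-test reliability from the split-half r: r_full = 2(0.81)/(1 + 0.81) = 0.8950
Length factor from 44 to 175 items: n = 175/44 = 3.9773
r_new = n·r_full / (1 + (n − 1)·r_full) = 3.5597 / 3.6647 ≈ 0.9713

0.97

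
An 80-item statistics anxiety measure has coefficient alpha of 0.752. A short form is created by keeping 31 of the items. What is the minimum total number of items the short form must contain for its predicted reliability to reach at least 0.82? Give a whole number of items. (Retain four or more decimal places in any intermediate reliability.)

121

Short-form reliability: n = 31/80 = 0.3875; r_31 = n·r/(1+(n−1)r) ≈ 0.5402
Then solve for n' with r_old = 0.5402, r_target = 0.82: n' = 0.82(1 − 0.5402)/[0.5402(1 − 0.82)] = 3.8775
Items = 3.8775 × 31 ≈ 120.20 → 121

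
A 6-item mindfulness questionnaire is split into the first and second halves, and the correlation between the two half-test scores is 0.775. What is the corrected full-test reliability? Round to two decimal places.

0.87

Each half is half the length of the full test, so the full test is n = 2 times a half.
r_full = 2r_hh / (1 + r_hh) = 2 × 0.775 / (1 + 0.775)
r_full = 1.5500 / 1.7750 ≈ 0.8732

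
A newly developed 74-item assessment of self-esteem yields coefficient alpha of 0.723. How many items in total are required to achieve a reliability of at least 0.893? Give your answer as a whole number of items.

n = 0.893(1 − 0.723) / [0.723(1 − 0.893)]
  = 0.247361 / 0.077361 = 3.1975
So the test needs 3.1975 × 74 ≈ 236.61 items; rounding up, 237.

237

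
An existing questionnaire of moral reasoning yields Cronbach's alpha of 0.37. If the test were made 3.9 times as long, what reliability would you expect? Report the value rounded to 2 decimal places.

0.70

r_new = (3.9 × 0.37) / (1 + (3.9 − 1) × 0.37)
     = 1.4430 / 2.0730 = 0.6961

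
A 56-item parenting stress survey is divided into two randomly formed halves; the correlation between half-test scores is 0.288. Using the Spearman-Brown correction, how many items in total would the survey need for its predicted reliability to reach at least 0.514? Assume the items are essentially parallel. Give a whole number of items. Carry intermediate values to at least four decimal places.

Corrected full-test reliability: r_full = 2 × 0.288 / (1 + 0.288) ≈ 0.4472
n = r_tgt(1 − r_full) / [r_full(1 − r_tgt)] = 0.514 × 0.5528 / (0.4472 × 0.486) ≈ 1.3074
Items = 1.3074 × 56 ≈ 73.21 → 74

74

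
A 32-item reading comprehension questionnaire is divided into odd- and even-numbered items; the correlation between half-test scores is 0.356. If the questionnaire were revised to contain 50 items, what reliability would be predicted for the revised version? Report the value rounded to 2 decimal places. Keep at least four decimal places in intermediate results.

Spearman-Brown correction (n = 2): r_full = 2·0.356/(1 + 0.356) = 0.5251
Then adjust to 50 items: n = 50/32 = 1.5625
r_new = n·r_full / (1 + (n − 1)·r_full) = 0.8205 / 1.2954 ≈ 0.6334

0.63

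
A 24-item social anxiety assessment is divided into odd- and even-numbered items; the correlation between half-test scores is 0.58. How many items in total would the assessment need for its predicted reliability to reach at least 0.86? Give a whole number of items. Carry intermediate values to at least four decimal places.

54

Corrected full-test reliability: r_full = 2 × 0.58 / (1 + 0.58) ≈ 0.7342
Solve Spearman-Brown for n: n = 0.86(1 − 0.7342) / [0.7342(1 − 0.86)] = 2.2239
Required items = 2.2239 × 24 = 53.37, so 54 items.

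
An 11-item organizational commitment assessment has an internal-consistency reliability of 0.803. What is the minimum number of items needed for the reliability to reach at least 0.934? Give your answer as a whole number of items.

Rearranging the Spearman-Brown formula for n,
n = r*(1 − r) / [ r (1 − r*) ]
n = 0.934(1 − 0.803) / [0.803(1 − 0.934)]
n = 0.183998 / 0.052998 ≈ 3.4718
So the test needs 3.4718 × 11 ≈ 38.19 items; rounding up, 39.

39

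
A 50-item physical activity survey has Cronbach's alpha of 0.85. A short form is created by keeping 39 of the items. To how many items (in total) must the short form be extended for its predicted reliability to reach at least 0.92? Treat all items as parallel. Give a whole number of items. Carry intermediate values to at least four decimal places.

102

Short-form reliability: n = 39/50 = 0.7800; r_39 = n·r/(1+(n−1)r) ≈ 0.8155
Length factor from the short form to reach 0.92: n' = 0.92(1 − 0.8155) / [0.8155(1 − 0.92)] ≈ 2.6018
Total items = 2.6018 × 39 = 101.47, rounded up to 102.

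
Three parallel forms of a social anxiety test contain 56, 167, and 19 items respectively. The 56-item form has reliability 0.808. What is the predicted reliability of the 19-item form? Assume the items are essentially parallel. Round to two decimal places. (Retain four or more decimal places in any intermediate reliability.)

Only the ratio of lengths matters: n = 19/56 = 0.3393
r_{19} = n·r / (1 + (n − 1)·r) = 0.2742 / 0.4662 ≈ 0.5882

0.59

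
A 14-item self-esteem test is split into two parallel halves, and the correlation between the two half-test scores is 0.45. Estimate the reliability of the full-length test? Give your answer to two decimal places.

The full test is twice the length of either half (n = 2).
r_full = 2r_hh / (1 + r_hh) = 2 × 0.45 / (1 + 0.45)
r_full = 0.9000 / 1.4500 ≈ 0.6207

0.62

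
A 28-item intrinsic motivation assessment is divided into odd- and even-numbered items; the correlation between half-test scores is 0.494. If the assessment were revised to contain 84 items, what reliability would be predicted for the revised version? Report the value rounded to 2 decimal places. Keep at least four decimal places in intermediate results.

First correct the split-half correlation to full-test reliability: r_full = 2 × 0.494 / (1 + 0.494) ≈ 0.6613
Then adjust to 84 items: n = 84/28 = 3.0000
r_new = n·r_full / (1 + (n − 1)·r_full) = 1.9839 / 2.3226 ≈ 0.8542

0.85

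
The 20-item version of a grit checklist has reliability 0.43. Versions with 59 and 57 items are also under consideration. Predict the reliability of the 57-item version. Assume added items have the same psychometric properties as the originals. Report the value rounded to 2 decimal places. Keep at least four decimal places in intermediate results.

0.68

The 59-item form is not needed; work directly from the 20-item form with n = 57/20 = 2.8500.
r_{57} = n·r / (1 + (n − 1)·r) = 1.2255 / 1.7955 ≈ 0.6825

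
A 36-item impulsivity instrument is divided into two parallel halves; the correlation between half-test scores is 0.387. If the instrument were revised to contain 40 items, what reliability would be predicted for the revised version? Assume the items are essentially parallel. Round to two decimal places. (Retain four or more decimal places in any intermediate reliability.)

0.58

Full-test reliability from the split-half r: r_full = 2(0.387)/(1 + 0.387) = 0.5580
Length factor from 36 to 40 items: n = 40/36 = 1.1111
r_new = n·r_full / (1 + (n − 1)·r_full) = 0.6200 / 1.0620 ≈ 0.5838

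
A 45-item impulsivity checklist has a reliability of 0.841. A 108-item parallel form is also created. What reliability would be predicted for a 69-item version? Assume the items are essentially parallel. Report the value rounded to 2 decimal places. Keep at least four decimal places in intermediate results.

Only the ratio of lengths matters: n = 69/45 = 1.5333
r_{69} = n·r / (1 + (n − 1)·r) = 1.2895 / 1.4485 ≈ 0.8902

0.89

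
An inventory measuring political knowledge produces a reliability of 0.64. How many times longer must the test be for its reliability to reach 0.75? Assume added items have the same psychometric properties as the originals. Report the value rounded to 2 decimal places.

1.69

Invert Spearman-Brown to solve for n:
n = r*(1 − r) / [ r (1 − r*) ]
n = [0.75 × 0.36] / [0.64 × 0.25]
  = 0.2700 / 0.1600 = 1.6875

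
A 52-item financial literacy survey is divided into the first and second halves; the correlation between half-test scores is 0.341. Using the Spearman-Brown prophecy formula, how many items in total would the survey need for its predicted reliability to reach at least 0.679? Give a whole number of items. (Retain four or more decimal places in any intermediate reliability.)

r_full = 2(0.341)/(1 + 0.341) = 0.5086
n = r_tgt(1 − r_full) / [r_full(1 − r_tgt)] = 0.679 × 0.4914 / (0.5086 × 0.321) ≈ 2.0437
Items = 2.0437 × 52 ≈ 106.27 → 107

107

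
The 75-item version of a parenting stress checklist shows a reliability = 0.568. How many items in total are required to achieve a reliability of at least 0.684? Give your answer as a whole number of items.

124

Rearranging the Spearman-Brown formula for n,
n = r*(1 − r) / [ r (1 − r*) ]
n = 0.684(1 − 0.568) / [0.568(1 − 0.684)]
n = 0.295488 / 0.179488 ≈ 1.6463
So the test needs 1.6463 × 75 ≈ 123.47 items; rounding up, 124.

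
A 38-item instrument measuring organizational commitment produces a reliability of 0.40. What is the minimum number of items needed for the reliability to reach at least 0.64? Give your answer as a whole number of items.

102

Spearman-Brown solved for the length factor n:
n = r_target (1 − r_old) / [ r_old (1 − r_target) ]
n = 0.64 × (1 − 0.40) / [ 0.40 × (1 − 0.64) ]
  = 0.3840 / 0.1440 = 2.6667
2.6667 × 38 = 101.33 → 102 items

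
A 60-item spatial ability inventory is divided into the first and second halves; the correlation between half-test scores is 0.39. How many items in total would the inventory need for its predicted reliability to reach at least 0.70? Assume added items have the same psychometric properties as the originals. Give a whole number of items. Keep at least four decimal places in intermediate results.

Corrected full-test reliability: r_full = 2 × 0.39 / (1 + 0.39) ≈ 0.5612
n = r_tgt(1 − r_full) / [r_full(1 − r_tgt)] = 0.70 × 0.4388 / (0.5612 × 0.30) ≈ 1.8244
Items = 1.8244 × 60 ≈ 109.46 → 110

110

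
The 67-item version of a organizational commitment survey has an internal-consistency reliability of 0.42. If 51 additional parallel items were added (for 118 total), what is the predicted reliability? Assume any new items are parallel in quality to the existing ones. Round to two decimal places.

0.56

The new length is 118/67 = 1.7612 times the old.
By Spearman-Brown, r_new = n r / (1 + (n − 1) r).
r_new = 1.7612·0.42 / [1 + (1.7612 − 1)·0.42]
     = 0.7397 / 1.3197 = 0.5605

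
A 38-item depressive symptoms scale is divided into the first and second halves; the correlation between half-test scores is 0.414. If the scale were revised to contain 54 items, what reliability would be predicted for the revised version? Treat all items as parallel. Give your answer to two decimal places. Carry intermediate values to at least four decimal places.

Spearman-Brown correction (n = 2): r_full = 2·0.414/(1 + 0.414) = 0.5856
Length factor from 38 to 54 items: n = 54/38 = 1.4211
r_new = n·r_full / (1 + (n − 1)·r_full) = 0.8322 / 1.2466 ≈ 0.6676

0.67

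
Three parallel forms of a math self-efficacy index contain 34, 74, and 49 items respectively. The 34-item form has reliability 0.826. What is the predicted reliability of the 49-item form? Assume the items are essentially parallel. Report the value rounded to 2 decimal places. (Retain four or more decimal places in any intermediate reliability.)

Only the ratio of lengths matters: n = 49/34 = 1.4412
r_{49} = n·r / (1 + (n − 1)·r) = 1.1904 / 1.3644 ≈ 0.8725

0.87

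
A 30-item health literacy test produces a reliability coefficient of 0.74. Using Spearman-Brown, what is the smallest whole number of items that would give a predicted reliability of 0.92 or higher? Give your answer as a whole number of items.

Invert Spearman-Brown to solve for n:
n = r*(1 − r) / [ r (1 − r*) ]
n = 0.92 × (1 − 0.74) / [ 0.74 × (1 − 0.92) ]
n = 0.2392 / 0.0592 ≈ 4.0405
Items needed = n × 30 = 4.0405 × 30 ≈ 121.21 → round up to 122

122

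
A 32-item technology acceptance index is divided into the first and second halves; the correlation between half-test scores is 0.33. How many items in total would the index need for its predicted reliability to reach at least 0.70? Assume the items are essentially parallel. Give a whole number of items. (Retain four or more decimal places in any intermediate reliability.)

76

Corrected full-test reliability: r_full = 2 × 0.33 / (1 + 0.33) ≈ 0.4962
Solve Spearman-Brown for n: n = 0.70(1 − 0.4962) / [0.4962(1 − 0.70)] = 2.3691
Required items = 2.3691 × 32 = 75.81, so 76 items.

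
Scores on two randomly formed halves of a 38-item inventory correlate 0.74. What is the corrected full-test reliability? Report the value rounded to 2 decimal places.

The full test is twice the length of either half (n = 2).
r_full = 2r_hh / (1 + r_hh) = 2 × 0.74 / (1 + 0.74)
       = 1.4800 / 1.7400 = 0.8506

0.85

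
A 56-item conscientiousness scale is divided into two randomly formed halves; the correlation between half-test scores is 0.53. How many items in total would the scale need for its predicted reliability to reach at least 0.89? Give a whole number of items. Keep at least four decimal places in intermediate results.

201

r_full = 2(0.53)/(1 + 0.53) = 0.6928
n = r_tgt(1 − r_full) / [r_full(1 − r_tgt)] = 0.89 × 0.3072 / (0.6928 × 0.11) ≈ 3.5877
Required items = 3.5877 × 56 = 200.91, so 201 items.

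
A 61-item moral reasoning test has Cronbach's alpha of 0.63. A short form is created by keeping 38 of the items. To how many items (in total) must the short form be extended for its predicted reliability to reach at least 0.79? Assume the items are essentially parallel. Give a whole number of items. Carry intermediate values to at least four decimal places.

Short-form reliability: n = 38/61 = 0.6230; r_38 = n·r/(1+(n−1)r) ≈ 0.5147
Length factor from the short form to reach 0.79: n' = 0.79(1 − 0.5147) / [0.5147(1 − 0.79)] ≈ 3.5470
Items = 3.5470 × 38 ≈ 134.79 → 135

135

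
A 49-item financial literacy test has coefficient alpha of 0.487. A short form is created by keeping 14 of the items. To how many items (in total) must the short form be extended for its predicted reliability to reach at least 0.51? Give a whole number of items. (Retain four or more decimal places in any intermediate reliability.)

Short-form reliability: n = 14/49 = 0.2857; r_14 = n·r/(1+(n−1)r) ≈ 0.2134
Then solve for n' with r_old = 0.2134, r_target = 0.51: n' = 0.51(1 − 0.2134)/[0.2134(1 − 0.51)] = 3.8365
Total items = 3.8365 × 14 = 53.71, rounded up to 54.

54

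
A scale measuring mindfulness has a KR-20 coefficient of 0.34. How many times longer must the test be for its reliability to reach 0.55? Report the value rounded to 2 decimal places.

2.37

Invert Spearman-Brown to solve for n:
n = r_target (1 − r_old) / [ r_old (1 − r_target) ]
n = 0.55 × (1 − 0.34) / [ 0.34 × (1 − 0.55) ]
n = 0.3630 / 0.1530 ≈ 2.3725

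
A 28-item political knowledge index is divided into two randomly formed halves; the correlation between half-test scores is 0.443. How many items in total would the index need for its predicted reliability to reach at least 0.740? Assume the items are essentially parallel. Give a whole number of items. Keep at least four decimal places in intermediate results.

51

r_full = 2(0.443)/(1 + 0.443) = 0.6140
n = r_tgt(1 − r_full) / [r_full(1 − r_tgt)] = 0.740 × 0.3860 / (0.6140 × 0.260) ≈ 1.7893
Items = 1.7893 × 28 ≈ 50.10 → 51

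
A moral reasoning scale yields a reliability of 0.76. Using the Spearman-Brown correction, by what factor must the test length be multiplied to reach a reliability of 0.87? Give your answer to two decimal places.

Rearranging the Spearman-Brown formula for n,
n = r_target (1 − r_old) / [ r_old (1 − r_target) ]
n = [0.87 × 0.24] / [0.76 × 0.13]
n = 0.2088 / 0.0988 ≈ 2.1134

2.11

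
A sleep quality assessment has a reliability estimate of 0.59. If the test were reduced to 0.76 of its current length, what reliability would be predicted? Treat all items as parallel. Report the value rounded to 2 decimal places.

Apply the Spearman-Brown prophecy formula, r' = nr / [1 + (n − 1)r]:
r_new = 0.76·0.59 / [1 + (0.76 − 1)·0.59]
r_new = 0.4484 / 0.8584 ≈ 0.5224

0.52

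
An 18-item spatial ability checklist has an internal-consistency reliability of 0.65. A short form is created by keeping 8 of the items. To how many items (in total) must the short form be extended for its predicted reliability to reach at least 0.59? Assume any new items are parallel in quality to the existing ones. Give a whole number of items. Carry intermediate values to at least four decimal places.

14

Short-form reliability: n = 8/18 = 0.4444; r_8 = n·r/(1+(n−1)r) ≈ 0.4521
Length factor from the short form to reach 0.59: n' = 0.59(1 − 0.4521) / [0.4521(1 − 0.59)] ≈ 1.7440
Total items = 1.7440 × 8 = 13.95, rounded up to 14.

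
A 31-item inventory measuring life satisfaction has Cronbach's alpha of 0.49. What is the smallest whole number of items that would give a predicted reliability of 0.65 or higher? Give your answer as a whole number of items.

60

Spearman-Brown solved for the length factor n:
n = r_target (1 − r_old) / [ r_old (1 − r_target) ]
n = 0.65 × (1 − 0.49) / [ 0.49 × (1 − 0.65) ]
n = 0.3315 / 0.1715 ≈ 1.9329
1.9329 × 31 = 59.92 → 60 items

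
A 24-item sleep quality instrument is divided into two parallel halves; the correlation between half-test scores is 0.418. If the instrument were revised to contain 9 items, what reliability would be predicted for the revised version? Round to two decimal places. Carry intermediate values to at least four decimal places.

Full-test reliability from the split-half r: r_full = 2(0.418)/(1 + 0.418) = 0.5896
Then adjust to 9 items: n = 9/24 = 0.3750
r_new = n·r_full / (1 + (n − 1)·r_full) = 0.2211 / 0.6315 ≈ 0.3501

0.35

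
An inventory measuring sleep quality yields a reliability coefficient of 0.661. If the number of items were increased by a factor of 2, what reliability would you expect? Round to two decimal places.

Spearman-Brown: r_new = n·r / (1 + (n − 1)·r)
r_new = (2 × 0.661) / (1 + (2 − 1) × 0.661)
     = 1.3220 / 1.6610 = 0.7959

0.80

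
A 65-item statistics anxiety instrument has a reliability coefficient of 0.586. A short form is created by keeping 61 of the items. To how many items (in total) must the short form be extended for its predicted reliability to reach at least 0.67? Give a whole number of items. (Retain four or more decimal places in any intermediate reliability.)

94

Short-form reliability: n = 61/65 = 0.9385; r_61 = n·r/(1+(n−1)r) ≈ 0.5705
Length factor from the short form to reach 0.67: n' = 0.67(1 − 0.5705) / [0.5705(1 − 0.67)] ≈ 1.5285
Total items = 1.5285 × 61 = 93.24, rounded up to 94.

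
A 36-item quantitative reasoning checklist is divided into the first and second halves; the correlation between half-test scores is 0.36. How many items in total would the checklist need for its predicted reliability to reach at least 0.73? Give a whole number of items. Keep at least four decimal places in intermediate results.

Corrected full-test reliability: r_full = 2 × 0.36 / (1 + 0.36) ≈ 0.5294
n = r_tgt(1 − r_full) / [r_full(1 − r_tgt)] = 0.73 × 0.4706 / (0.5294 × 0.27) ≈ 2.4034
Items = 2.4034 × 36 ≈ 86.52 → 87

87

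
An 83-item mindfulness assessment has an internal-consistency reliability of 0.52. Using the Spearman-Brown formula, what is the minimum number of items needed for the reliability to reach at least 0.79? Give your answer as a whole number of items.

289

Rearranging the Spearman-Brown formula for n,
n = r_target (1 − r_old) / [ r_old (1 − r_target) ]
n = 0.79(1 − 0.52) / [0.52(1 − 0.79)]
  = 0.3792 / 0.1092 = 3.4725
So the test needs 3.4725 × 83 ≈ 288.22 items; rounding up, 289.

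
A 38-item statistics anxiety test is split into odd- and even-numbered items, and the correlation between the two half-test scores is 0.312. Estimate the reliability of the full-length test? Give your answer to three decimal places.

0.476

The full test is twice the length of either half (n = 2).
r_full = 2r_hh / (1 + r_hh) = 2 × 0.312 / (1 + 0.312)
       = 0.6240 / 1.3120 = 0.4756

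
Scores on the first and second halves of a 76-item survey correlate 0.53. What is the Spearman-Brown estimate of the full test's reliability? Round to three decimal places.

0.693

Each half is half the length of the full test, so the full test is n = 2 times a half.
r_full = 2(0.53) / (1 + 0.53)
r_full = 1.0600 / 1.5300 ≈ 0.6928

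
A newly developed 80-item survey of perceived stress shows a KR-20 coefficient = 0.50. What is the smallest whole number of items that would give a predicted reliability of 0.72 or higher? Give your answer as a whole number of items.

Invert Spearman-Brown to solve for n:
n = r*(1 − r) / [ r (1 − r*) ]
n = [0.72 × 0.50] / [0.50 × 0.28]
n = 0.3600 / 0.1400 ≈ 2.5714
2.5714 × 80 = 205.71 → 206 items

206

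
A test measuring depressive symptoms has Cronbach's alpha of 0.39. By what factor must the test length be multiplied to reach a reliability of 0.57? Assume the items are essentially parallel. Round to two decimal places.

2.07

Invert Spearman-Brown to solve for n:
n = r*(1 − r) / [ r (1 − r*) ]
n = [0.57 × 0.61] / [0.39 × 0.43]
  = 0.3477 / 0.1677 = 2.0733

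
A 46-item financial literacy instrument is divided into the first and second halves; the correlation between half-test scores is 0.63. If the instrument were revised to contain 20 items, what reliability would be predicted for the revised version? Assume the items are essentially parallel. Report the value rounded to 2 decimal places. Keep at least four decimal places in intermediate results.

0.60

First correct the split-half correlation to full-test reliability: r_full = 2 × 0.63 / (1 + 0.63) ≈ 0.7730
Then adjust to 20 items: n = 20/46 = 0.4348
r_new = n·r_full / (1 + (n − 1)·r_full) = 0.3361 / 0.5631 ≈ 0.5969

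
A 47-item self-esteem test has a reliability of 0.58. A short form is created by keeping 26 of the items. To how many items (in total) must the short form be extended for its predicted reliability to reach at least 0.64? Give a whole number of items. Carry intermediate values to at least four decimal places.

61

First, r for the 26-item form: n = 26/47 = 0.5532, so r_26 = 0.5532·0.58/(1 + (0.5532 − 1)·0.58) = 0.4331
Then solve for n' with r_old = 0.4331, r_target = 0.64: n' = 0.64(1 − 0.4331)/[0.4331(1 − 0.64)] = 2.3270
Items = 2.3270 × 26 ≈ 60.50 → 61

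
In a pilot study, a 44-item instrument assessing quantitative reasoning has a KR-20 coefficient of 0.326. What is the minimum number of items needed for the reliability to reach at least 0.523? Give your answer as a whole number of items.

n = [0.523 × 0.674] / [0.326 × 0.477]
n = 0.352502 / 0.155502 ≈ 2.2669
Items needed = n × 44 = 2.2669 × 44 ≈ 99.74 → round up to 100

100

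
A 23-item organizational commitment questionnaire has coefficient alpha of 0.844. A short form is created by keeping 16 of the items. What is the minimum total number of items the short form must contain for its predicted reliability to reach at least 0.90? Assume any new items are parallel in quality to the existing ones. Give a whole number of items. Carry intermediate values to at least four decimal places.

39

First, r for the 16-item form: n = 16/23 = 0.6957, so r_16 = 0.6957·0.844/(1 + (0.6957 − 1)·0.844) = 0.7901
Length factor from the short form to reach 0.90: n' = 0.90(1 − 0.7901) / [0.7901(1 − 0.90)] ≈ 2.3910
Total items = 2.3910 × 16 = 38.26, rounded up to 39.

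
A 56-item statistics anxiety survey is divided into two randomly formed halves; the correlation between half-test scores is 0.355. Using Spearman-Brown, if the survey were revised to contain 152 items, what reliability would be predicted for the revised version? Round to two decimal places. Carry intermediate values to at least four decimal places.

0.75

Full-test reliability from the split-half r: r_full = 2(0.355)/(1 + 0.355) = 0.5240
Length factor from 56 to 152 items: n = 152/56 = 2.7143
r_new = n·r_full / (1 + (n − 1)·r_full) = 1.4223 / 1.8983 ≈ 0.7492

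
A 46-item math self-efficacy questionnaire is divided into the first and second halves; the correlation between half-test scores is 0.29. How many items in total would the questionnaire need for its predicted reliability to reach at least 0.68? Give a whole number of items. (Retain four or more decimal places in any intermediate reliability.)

Corrected full-test reliability: r_full = 2 × 0.29 / (1 + 0.29) ≈ 0.4496
n = r_tgt(1 − r_full) / [r_full(1 − r_tgt)] = 0.68 × 0.5504 / (0.4496 × 0.32) ≈ 2.6014
Required items = 2.6014 × 46 = 119.66, so 120 items.

120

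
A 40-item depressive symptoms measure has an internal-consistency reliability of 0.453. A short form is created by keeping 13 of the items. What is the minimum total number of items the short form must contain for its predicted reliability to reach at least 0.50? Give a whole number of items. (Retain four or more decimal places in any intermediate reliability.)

49

Short-form reliability: n = 13/40 = 0.3250; r_13 = n·r/(1+(n−1)r) ≈ 0.2121
Length factor from the short form to reach 0.50: n' = 0.50(1 − 0.2121) / [0.2121(1 − 0.50)] ≈ 3.7148
Total items = 3.7148 × 13 = 48.29, rounded up to 49.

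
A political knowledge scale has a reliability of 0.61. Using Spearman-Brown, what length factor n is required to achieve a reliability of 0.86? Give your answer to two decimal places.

3.93

Invert Spearman-Brown to solve for n:
n = r_target (1 − r_old) / [ r_old (1 − r_target) ]
n = 0.86(1 − 0.61) / [0.61(1 − 0.86)]
  = 0.3354 / 0.0854 = 3.9274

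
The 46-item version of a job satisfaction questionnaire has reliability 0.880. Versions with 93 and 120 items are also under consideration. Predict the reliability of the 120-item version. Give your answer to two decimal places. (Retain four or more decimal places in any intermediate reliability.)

0.95

The 93-item form is not needed; work directly from the 46-item form with n = 120/46 = 2.6087.
r_{120} = n·r / (1 + (n − 1)·r) = 2.2957 / 2.4157 ≈ 0.9503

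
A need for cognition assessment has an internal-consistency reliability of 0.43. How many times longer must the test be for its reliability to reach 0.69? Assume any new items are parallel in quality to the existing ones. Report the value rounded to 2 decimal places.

2.95

n = [0.69 × 0.57] / [0.43 × 0.31]
n = 0.3933 / 0.1333 ≈ 2.9505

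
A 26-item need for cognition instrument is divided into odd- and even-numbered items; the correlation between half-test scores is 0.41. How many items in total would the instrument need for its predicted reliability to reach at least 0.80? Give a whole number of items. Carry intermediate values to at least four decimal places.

75

r_full = 2(0.41)/(1 + 0.41) = 0.5816
n = r_tgt(1 − r_full) / [r_full(1 − r_tgt)] = 0.80 × 0.4184 / (0.5816 × 0.20) ≈ 2.8776
Items = 2.8776 × 26 ≈ 74.82 → 75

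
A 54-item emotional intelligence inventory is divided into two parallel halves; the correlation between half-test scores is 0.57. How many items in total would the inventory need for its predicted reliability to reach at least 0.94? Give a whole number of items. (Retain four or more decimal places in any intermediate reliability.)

320

Corrected full-test reliability: r_full = 2 × 0.57 / (1 + 0.57) ≈ 0.7261
n = r_tgt(1 − r_full) / [r_full(1 − r_tgt)] = 0.94 × 0.2739 / (0.7261 × 0.06) ≈ 5.9098
Items = 5.9098 × 54 ≈ 319.13 → 320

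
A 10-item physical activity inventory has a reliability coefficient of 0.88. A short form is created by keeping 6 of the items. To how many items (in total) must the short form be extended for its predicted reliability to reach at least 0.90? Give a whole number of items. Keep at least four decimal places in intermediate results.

Short-form reliability: n = 6/10 = 0.6000; r_6 = n·r/(1+(n−1)r) ≈ 0.8148
Length factor from the short form to reach 0.90: n' = 0.90(1 − 0.8148) / [0.8148(1 − 0.90)] ≈ 2.0457
Total items = 2.0457 × 6 = 12.27, rounded up to 13.

13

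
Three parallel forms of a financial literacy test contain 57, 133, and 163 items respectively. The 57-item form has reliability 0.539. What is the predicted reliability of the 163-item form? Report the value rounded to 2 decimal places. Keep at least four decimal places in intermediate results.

Only the ratio of lengths matters: n = 163/57 = 2.8596
r_{163} = n·r / (1 + (n − 1)·r) = 1.5413 / 2.0023 ≈ 0.7698

0.77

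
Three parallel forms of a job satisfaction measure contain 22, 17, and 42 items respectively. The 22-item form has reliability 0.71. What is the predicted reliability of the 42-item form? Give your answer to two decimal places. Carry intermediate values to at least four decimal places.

The 17-item form is not needed; work directly from the 22-item form with n = 42/22 = 1.9091.
r_{42} = n·r / (1 + (n − 1)·r) = 1.3555 / 1.6455 ≈ 0.8238

0.82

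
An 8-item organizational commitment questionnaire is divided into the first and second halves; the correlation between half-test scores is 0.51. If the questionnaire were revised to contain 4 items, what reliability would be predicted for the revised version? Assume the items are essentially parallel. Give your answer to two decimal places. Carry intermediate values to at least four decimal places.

0.51

Full-test reliability from the split-half r: r_full = 2(0.51)/(1 + 0.51) = 0.6755
Length factor from 8 to 4 items: n = 4/8 = 0.5000
r_new = n·r_full / (1 + (n − 1)·r_full) = 0.3377 / 0.6623 ≈ 0.5099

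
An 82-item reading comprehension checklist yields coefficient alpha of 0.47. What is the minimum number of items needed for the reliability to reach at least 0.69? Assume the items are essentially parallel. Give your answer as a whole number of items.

206

n = 0.69(1 − 0.47) / [0.47(1 − 0.69)]
  = 0.3657 / 0.1457 = 2.5100
2.5100 × 82 = 205.82 → 206 items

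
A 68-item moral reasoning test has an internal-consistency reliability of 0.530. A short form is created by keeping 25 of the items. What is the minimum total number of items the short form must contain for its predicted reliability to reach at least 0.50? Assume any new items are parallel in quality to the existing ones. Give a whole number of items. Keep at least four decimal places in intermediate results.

Short-form reliability: n = 25/68 = 0.3676; r_25 = n·r/(1+(n−1)r) ≈ 0.2931
Length factor from the short form to reach 0.50: n' = 0.50(1 − 0.2931) / [0.2931(1 − 0.50)] ≈ 2.4118
Items = 2.4118 × 25 ≈ 60.30 → 61

61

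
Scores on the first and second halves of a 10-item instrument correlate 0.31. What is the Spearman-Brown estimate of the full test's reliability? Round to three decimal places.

Apply the Spearman-Brown correction with n = 2:
r_full = 2(0.31) / (1 + 0.31)
       = 0.6200 / 1.3100 = 0.4733

0.473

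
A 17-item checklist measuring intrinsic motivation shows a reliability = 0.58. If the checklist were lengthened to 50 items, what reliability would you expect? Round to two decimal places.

The new length is 50/17 = 2.9412 times the old.
r_new = (2.9412 × 0.58) / (1 + (2.9412 − 1) × 0.58)
r_new = 1.7059 / 2.1259 ≈ 0.8024

0.80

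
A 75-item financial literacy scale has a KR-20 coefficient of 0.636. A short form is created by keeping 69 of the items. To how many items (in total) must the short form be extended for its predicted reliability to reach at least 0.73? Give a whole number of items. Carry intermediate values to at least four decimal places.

Short-form reliability: n = 69/75 = 0.9200; r_69 = n·r/(1+(n−1)r) ≈ 0.6165
Length factor from the short form to reach 0.73: n' = 0.73(1 − 0.6165) / [0.6165(1 − 0.73)] ≈ 1.6819
Total items = 1.6819 × 69 = 116.05, rounded up to 117.

117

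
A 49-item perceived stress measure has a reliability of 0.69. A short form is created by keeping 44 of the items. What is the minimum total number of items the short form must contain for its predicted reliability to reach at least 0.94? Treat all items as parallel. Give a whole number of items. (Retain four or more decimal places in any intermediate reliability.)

Short-form reliability: n = 44/49 = 0.8980; r_44 = n·r/(1+(n−1)r) ≈ 0.6665
Then solve for n' with r_old = 0.6665, r_target = 0.94: n' = 0.94(1 − 0.6665)/[0.6665(1 − 0.94)] = 7.8392
Items = 7.8392 × 44 ≈ 344.92 → 345

345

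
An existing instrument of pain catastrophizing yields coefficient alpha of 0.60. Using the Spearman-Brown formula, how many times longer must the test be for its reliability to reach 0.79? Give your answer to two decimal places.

n = 0.79(1 − 0.60) / [0.60(1 − 0.79)]
n = 0.3160 / 0.1260 ≈ 2.5079

2.51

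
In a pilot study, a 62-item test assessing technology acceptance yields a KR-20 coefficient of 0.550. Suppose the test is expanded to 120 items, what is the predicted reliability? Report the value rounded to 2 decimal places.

0.70

The new length is 120/62 = 1.9355 times the old.
Apply the Spearman-Brown prophecy formula, r' = nr / [1 + (n − 1)r]:
r_new = 1.9355·0.550 / [1 + (1.9355 − 1)·0.550]
r_new = 1.0645 / 1.5145 ≈ 0.7029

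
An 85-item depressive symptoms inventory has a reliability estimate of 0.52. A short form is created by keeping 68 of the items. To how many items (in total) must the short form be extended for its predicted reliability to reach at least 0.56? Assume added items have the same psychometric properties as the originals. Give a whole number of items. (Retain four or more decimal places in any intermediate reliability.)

100

Short-form reliability: n = 68/85 = 0.8000; r_68 = n·r/(1+(n−1)r) ≈ 0.4643
Length factor from the short form to reach 0.56: n' = 0.56(1 − 0.4643) / [0.4643(1 − 0.56)] ≈ 1.4684
Items = 1.4684 × 68 ≈ 99.85 → 100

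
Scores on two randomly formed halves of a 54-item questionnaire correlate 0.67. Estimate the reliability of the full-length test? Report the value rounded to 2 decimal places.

The full test is twice the length of either half (n = 2).
r_full = 2(0.67) / (1 + 0.67)
r_full = 1.3400 / 1.6700 ≈ 0.8024

0.80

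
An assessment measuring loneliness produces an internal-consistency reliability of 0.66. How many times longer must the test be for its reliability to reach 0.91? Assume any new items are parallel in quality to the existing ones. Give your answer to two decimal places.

Rearranging the Spearman-Brown formula for n,
n = r_target (1 − r_old) / [ r_old (1 − r_target) ]
n = 0.91 × (1 − 0.66) / [ 0.66 × (1 − 0.91) ]
  = 0.3094 / 0.0594 = 5.2088

5.21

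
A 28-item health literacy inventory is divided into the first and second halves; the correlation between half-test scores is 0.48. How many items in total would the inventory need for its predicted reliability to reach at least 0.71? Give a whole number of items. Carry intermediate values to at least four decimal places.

Corrected full-test reliability: r_full = 2 × 0.48 / (1 + 0.48) ≈ 0.6486
n = r_tgt(1 − r_full) / [r_full(1 − r_tgt)] = 0.71 × 0.3514 / (0.6486 × 0.29) ≈ 1.3264
Items = 1.3264 × 28 ≈ 37.14 → 38

38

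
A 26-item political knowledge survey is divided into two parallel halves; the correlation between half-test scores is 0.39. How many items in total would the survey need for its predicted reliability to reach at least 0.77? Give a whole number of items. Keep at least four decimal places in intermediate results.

r_full = 2(0.39)/(1 + 0.39) = 0.5612
n = r_tgt(1 − r_full) / [r_full(1 − r_tgt)] = 0.77 × 0.4388 / (0.5612 × 0.23) ≈ 2.6177
Required items = 2.6177 × 26 = 68.06, so 69 items.

69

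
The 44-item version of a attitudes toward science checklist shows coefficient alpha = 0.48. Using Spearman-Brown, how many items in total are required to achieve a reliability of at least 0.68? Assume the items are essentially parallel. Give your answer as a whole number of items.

102

n = [0.68 × 0.52] / [0.48 × 0.32]
n = 0.3536 / 0.1536 ≈ 2.3021
2.3021 × 44 = 101.29 → 102 items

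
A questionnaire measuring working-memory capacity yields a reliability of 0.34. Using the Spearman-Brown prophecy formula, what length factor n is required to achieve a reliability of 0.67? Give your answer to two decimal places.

3.94

n = 0.67 × (1 − 0.34) / [ 0.34 × (1 − 0.67) ]
n = 0.4422 / 0.1122 ≈ 3.9412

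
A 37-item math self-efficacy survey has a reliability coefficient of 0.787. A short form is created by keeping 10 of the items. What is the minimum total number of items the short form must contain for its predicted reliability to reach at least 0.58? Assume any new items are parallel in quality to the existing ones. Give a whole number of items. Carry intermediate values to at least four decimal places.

First, r for the 10-item form: n = 10/37 = 0.2703, so r_10 = 0.2703·0.787/(1 + (0.2703 − 1)·0.787) = 0.4997
Then solve for n' with r_old = 0.4997, r_target = 0.58: n' = 0.58(1 − 0.4997)/[0.4997(1 − 0.58)] = 1.3826
Total items = 1.3826 × 10 = 13.83, rounded up to 14.

14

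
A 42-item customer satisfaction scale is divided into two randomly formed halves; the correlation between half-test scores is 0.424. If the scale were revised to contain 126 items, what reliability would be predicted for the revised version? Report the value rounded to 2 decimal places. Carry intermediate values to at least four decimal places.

Spearman-Brown correction (n = 2): r_full = 2·0.424/(1 + 0.424) = 0.5955
Length factor from 42 to 126 items: n = 126/42 = 3.0000
r_new = n·r_full / (1 + (n − 1)·r_full) = 1.7865 / 2.1910 ≈ 0.8154

0.82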